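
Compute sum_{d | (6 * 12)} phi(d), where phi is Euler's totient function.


First, 6 * 12 = 72. One classical identity is sum_{d | n} phi(d) = n (each k in [1, n] has a unique gcd with n, and among the k's with gcd(k, n) = n/d there are phi(d) of them). So the sum equals 72. We also verify directly:
Divisors of 72: 1, 2, 3, 4, 6, 8, 9, 12, 18, 24, 36, 72.
phi values: 1, 1, 2, 2, 2, 4, 6, 4, 6, 8, 12, 24.
Sum = 72.

72


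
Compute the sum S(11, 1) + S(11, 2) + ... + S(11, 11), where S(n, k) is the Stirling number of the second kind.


By definition, S(n, k) counts partitions of an n-set into exactly k nonempty blocks.
Computing row n = 11 for k = 1..11:
S(11, k): 1, 1023, 28501, 145750, 246730, 179487, 63987, 11880, 1155, 55, 1
Sum = 678570. (This equals Bell_11 since the sum runs over all k.)

678570


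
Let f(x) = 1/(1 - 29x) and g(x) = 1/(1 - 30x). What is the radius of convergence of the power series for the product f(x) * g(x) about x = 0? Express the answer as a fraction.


The radius of 1/(1 - 29x) is 1/29 (nearest singularity at x = 1/29), and the radius of 1/(1 - 30x) is 1/30.
The product f(x)*g(x) = 1/((1 - 29x)(1 - 30x)) has singularities at both 1/29 and 1/30, so its radius of convergence is the distance to the nearest one:
min(1/29, 1/30) = 1/30.

1/30


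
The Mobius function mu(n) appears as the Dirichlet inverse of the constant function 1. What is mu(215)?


215 = 5 * 43 (all distinct primes).
mu(215) = (-1)^2 = 1

1


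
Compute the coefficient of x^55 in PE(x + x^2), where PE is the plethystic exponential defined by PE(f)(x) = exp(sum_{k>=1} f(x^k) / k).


With f(x) = x + x^2, the exponent is sum_{k>=1} (x^k + x^(2k)) / k = -ln(1 - x) - ln(1 - x^2). Exponentiating:
PE(x + x^2) = 1 / ((1 - x)(1 - x^2)).
This is the generating function for partitions of n into parts of size 1 or 2. The number of 2's can be any j in 0..27, and the rest are 1's, so
[x^55] = floor(55/2) + 1 = 28.

28


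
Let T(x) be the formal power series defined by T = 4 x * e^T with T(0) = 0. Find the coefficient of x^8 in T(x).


Apply the Lagrange inversion formula: if T = 4 x * phi(T) with phi(t) = e^t, then
[x^n] T = 4^n * (1/n) [t^(n-1)] phi(t)^n = 4^n * (1/n) [t^(n-1)] e^(n t) = 4^n * (1/n) * n^(n-1) / (n-1)! = 4^n * n^(n-1) / n!.
When c = 1 this is the Cayley count of rooted labeled trees on n vertices, divided by n!.
For n = 8: 4^8 * 8^7 / 8! = 65536 * 2097152/40320 = 1073741824/315.

1073741824/315


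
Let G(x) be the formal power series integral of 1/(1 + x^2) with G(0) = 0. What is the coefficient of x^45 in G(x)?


1/(1 + x^2) = sum_{j>=0} (-1)^j x^(2j). Integrating termwise with G(0) = 0:
G(x) = sum_{j>=0} (-1)^j x^(2j+1) / (2j+1) = arctan(x).
Only odd powers are nonzero. For x^45 write 45 = 2*22 + 1, giving
(-1)^22 / 45 = 1/45 = 1/45.

1/45


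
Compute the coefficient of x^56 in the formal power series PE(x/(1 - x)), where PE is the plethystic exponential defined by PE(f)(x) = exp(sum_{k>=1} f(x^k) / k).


For f(x) = x/(1 - x) we have
sum_{k>=1} f(x^k) / k = sum_{k>=1} (1/k) * x^k / (1 - x^k) = sum_{k, m >= 1} x^(k m) / k,
which after exponentiating simplifies to
PE(x/(1 - x)) = prod_{k>=1} 1 / (1 - x^k).
This is the generating function for the partition function p(n), so the coefficient of x^56 is p(56).
Computing p(56) by dynamic programming over parts 1, 2, ..., 56: p(56) = 526823.

526823


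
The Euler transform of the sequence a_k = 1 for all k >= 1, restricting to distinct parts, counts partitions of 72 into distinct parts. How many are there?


Partitions of 72 into distinct parts can be computed via generating function.
Product (1+x)(1+x^2)(1+x^3)...
The coefficient of x^72 = 36352

36352


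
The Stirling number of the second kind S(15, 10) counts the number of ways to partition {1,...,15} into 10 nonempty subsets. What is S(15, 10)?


Using the explicit formula S(n,k) = (1/k!) sum_{j=0}^{k} (-1)^(k-j) C(k,j) j^n:
S(15, 10) = 12662650
Equivalently, S(n,k) is n! times the coefficient of x^n in the EGF (e^x - 1)^k / k!.

12662650


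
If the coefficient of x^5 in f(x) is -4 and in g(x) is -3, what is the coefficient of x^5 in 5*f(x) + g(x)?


Scalar multiplication scales coefficients: 5 * -4 = -20.
Then add the g coefficient: -20 + -3
= -23

-23


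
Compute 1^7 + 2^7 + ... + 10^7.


This power sum has a closed form given by Faulhaber's formula
sum_{k=1}^{m} k^p = (1 / (p + 1)) * sum_{j=0}^{p} C(p + 1, j) B_j m^(p + 1 - j),
but for small m direct computation is fastest:
1 + 128 + 2187 + 16384 + 78125 + 279936 + 823543 + 2097152 + 4782969 + 10000000 = 18080425.

18080425


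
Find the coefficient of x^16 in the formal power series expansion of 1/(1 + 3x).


Write 1/(1 + c x) = 1/(1 - (-c) x) and apply the geometric-series identity
1/(1 - y) = sum_{k>=0} y^k to get 1/(1 + c x) = sum_{k>=0} (-c)^k x^k.
So the coefficient of x^k is (-c)^k = (-1)^k * c^k.
Here c = 3 and k = 16:
(-3)^16 = 1 * 43046721 = 43046721

43046721


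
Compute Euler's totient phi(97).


phi(n) counts integers in [1, n] coprime to n. Using the multiplicative formula phi(n) = n * prod_{p | n} (1 - 1/p):
97 = 97, so
phi(97) = 97 * (1 - 1/97) = 96.

96


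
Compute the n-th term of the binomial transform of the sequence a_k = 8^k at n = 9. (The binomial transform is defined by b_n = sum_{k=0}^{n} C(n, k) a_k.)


With a_k = 8^k, b_n = sum_{k=0}^{n} C(n, k) 8^k = (1 + 8)^n by the binomial theorem.
For n = 9: (1 + 8)^9 = 9^9 = 387420489.

387420489


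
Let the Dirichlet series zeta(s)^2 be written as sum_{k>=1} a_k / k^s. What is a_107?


The Dirichlet convolution of the constant function 1 with itself gives (1 * 1)(k) = sum_{d | k} 1 = d(k), the number of positive divisors of k.
Since zeta(s) = sum_{k>=1} 1/k^s, we have zeta(s)^2 = sum_{k>=1} d(k)/k^s, so a_k = d(k).
For k = 107: the divisors are 1, 107.
Count = 2.

2


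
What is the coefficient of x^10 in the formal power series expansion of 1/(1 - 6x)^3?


The general identity 1/(1 - c x)^r = sum_{k>=0} c^k C(k + r - 1, r - 1) x^k follows by substituting y = c x into 1/(1 - y)^r = sum_{k>=0} C(k + r - 1, r - 1) y^k.
For c = 6, r = 3, k = 10:
6^10 * C(12, 2) = 60466176 * 66 = 3990767616.

3990767616


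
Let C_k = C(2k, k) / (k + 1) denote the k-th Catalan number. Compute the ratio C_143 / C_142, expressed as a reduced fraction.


Using C_k = (2k)! / (k! (k+1)!), the ratio C_{k+1}/C_k simplifies to
C_{k+1}/C_k = [(2k+2)! / ((k+1)! (k+2)!)] * [k! (k+1)! / (2k)!]
 = (2k+2)(2k+1) / ((k+1)(k+2)) = 2(2k+1) / (k+2).
For k = 142: 2(2*142 + 1) / (142 + 2) = 570/144 = 95/24.

95/24


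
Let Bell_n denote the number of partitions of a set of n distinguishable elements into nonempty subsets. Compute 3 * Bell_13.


Bell_13 can be computed from the Bell triangle or from Dobinski's identity Bell_n = (1/e) * sum_{k>=0} k^n / k!.
Computing Bell_13 = 27644437.
Then 3 * 27644437 = 82933311.

82933311


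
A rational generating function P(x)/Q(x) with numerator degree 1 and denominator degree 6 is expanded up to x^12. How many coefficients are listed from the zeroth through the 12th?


Expanding up to x^12 gives the coefficients for x^0, x^1, ..., x^12.
That is 12 + 1 = 13 coefficients in total.

13


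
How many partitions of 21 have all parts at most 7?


Using the generating function (1-x)^(-1)(1-x^2)^(-1)...(1-x^7)^(-1),
the coefficient of x^21 counts these restricted partitions.
Result = 436

436


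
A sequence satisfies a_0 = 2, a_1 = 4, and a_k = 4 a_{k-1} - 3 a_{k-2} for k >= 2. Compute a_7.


The characteristic equation is t^2 - 4 t + 3 = 0, with roots r_1 = 3 and r_2 = 1 (so c_1 = r_1 + r_2, c_2 = -r_1 r_2 as required).
One can use the closed form a_n = A r_1^n + B r_2^n, but direct iteration is more reliable:
a_0 = 2, a_1 = 4, a_2 = 10, a_3 = 28, a_4 = 82, a_5 = 244, a_6 = 730, a_7 = 2188.
So a_7 = 2188.

2188


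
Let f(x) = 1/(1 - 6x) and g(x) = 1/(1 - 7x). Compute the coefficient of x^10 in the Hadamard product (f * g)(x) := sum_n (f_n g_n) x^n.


f has coefficients f_k = 6^k and g has coefficients g_k = 7^k, so the Hadamard product has coefficient (f*g)_k = 6^k * 7^k = 42^k.
For k = 10: 42^10 = 17080198121677824.

17080198121677824


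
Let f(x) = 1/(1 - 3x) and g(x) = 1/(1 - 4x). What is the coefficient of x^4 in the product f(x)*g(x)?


The coefficient of x^n in f*g is the Cauchy product: sum_{k=0}^{n} a^k * b^(n-k).
With a=3, b=4, n=4:
sum_{k=0}^{4} 3^k * 4^(4-k)
= 781

781


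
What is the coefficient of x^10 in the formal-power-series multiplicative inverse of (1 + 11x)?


The inverse is 1/(1 + 11x). Apply the geometric identity 1/(1 - y) = sum_{k>=0} y^k with y = -11x:
1/(1 + 11x) = sum_{k>=0} (-11)^k x^k.
So the coefficient of x^10 is (-11)^10 = 25937424601.

25937424601


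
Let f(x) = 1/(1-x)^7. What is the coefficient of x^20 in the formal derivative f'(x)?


Differentiate: d/dx [ 1/(1-x)^r ] = r / (1-x)^(r+1).
Here r = 7, so f'(x) = 7 / (1-x)^8.
The expansion of 1/(1-x)^(r+1) has coefficient of x^n equal to C(n+r, r).
So the coefficient of x^20 in f'(x) is
7 * C(27, 7) = 7 * 888030 = 6216210

6216210


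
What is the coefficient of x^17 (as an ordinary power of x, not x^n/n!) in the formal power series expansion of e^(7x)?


The exponential series is e^y = sum_{k>=0} y^k / k!. Substituting y = 7x gives
e^(7x) = sum_{k>=0} 7^k x^k / k!.
So the coefficient of x^n is a^n/n! with a = 7, n = 17:
7^17 / 17! = 232630513987207/355687428096000 = 4747561509943/7258927104000

4747561509943/7258927104000


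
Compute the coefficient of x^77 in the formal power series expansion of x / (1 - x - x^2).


Let f(x) = sum_{k>=0} a_k x^k. Multiplying f(x) * (1 - x - x^2) = x and matching coefficients gives a_0 = 0, a_1 = 1, and a_k = a_{k-1} + a_{k-2} for k >= 2. These are the Fibonacci numbers F_k.
Iterating from F_0 = 0, F_1 = 1:
F_0=0, F_1=1, F_2=1, F_3=2, F_4=3, F_5=5, F_6=8, F_7=13, F_8=21, F_9=34, ...
F_77 = 5527939700884757.

5527939700884757


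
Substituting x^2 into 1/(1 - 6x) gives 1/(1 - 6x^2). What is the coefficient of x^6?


The coefficient of x^(2m) in 1/(1 - 6x^2) is 6^m.
With n = 6 = 2*3, the coefficient is 6^3 = 216.

216


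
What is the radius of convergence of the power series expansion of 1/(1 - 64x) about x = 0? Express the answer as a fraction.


Expanding 1/(1 - 64x) = sum_{k>=0} 64^k x^k, the series converges when |64x| < 1, i.e., |x| < 1/64.
So the radius of convergence is 1/64 = 1/64.

1/64


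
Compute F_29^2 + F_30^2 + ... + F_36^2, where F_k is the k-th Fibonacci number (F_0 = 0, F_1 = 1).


There is a standard identity sum_{k=0}^{N} F_k^2 = F_N * F_{N+1} (proved inductively from the telescoping relation F_k^2 = F_k F_{k+1} - F_{k-1} F_k). Then
sum_{k=29}^{36} F_k^2 = F_36 F_37 - F_28 F_29.
Computing: F_36 = 14930352, F_37 = 24157817, F_28 = 317811, F_29 = 514229.
Sum = 14930352 * 24157817 - 317811 * 514229 = 360521283728865.

360521283728865


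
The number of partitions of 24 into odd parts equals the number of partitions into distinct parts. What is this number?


Computing partitions of 24 into odd parts (1, 3, 5, ...):
Using the generating function prod_{k>=0} 1/(1-x^(2k+1)),
the count is 122

122


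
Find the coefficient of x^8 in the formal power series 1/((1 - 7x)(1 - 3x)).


By partial fractions or Cauchy convolution:
The coefficient equals sum_{k=0}^{8} 7^k * 3^(8-k).
= 10083481

10083481


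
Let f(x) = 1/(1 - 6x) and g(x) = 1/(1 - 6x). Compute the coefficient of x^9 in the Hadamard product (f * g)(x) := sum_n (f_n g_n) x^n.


f has coefficients f_k = 6^k and g has coefficients g_k = 6^k, so the Hadamard product has coefficient (f*g)_k = 6^k * 6^k = 36^k.
For k = 9: 36^9 = 101559956668416.

101559956668416


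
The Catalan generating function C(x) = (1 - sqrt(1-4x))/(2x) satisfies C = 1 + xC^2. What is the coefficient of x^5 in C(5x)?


Substituting x -> 5x scales the n-th coefficient by 5^n, so [x^5] C(5x) = 5^5 * C_5.
C_5 = C(2*5, 5)/(6) = 252/6 = 42.
So 5^5 * 42 = 3125 * 42 = 131250.

131250


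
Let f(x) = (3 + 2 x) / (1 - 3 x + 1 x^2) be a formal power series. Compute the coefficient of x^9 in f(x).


Write f(x) = sum_{k>=0} a_k x^k. Multiplying both sides by 1 - 3 x + 1 x^2 gives
(1 - 3 x + 1 x^2) sum_{k>=0} a_k x^k = 3 + 2 x.
Matching coefficients:
 x^0: a_0 = 3
 x^1: a_1 - 3 a_0 = 2  =>  a_1 = 3*3 + 2 = 11
 x^k (k >= 2): a_k = 3 a_{k-1} - 1 a_{k-2}.
Iterating: a_2 = 30, a_3 = 79, a_4 = 207, a_5 = 542, a_6 = 1419, a_7 = 3715, a_8 = 9726, a_9 = 25463.
So the coefficient of x^9 is 25463.

25463


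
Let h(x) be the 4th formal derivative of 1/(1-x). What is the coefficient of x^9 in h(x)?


Differentiating 4 times: d^4/dx^4 [1/(1-x)] = 4!/(1-x)^5.
The expansion 1/(1-x)^5 = sum_{k>=0} C(k+4, 4) x^k, so the coefficient of x^n in 4!/(1-x)^5 is 4! * C(n+4, 4).
For n = 9: 24 * C(13, 4) = 24 * 715 = 17160

17160


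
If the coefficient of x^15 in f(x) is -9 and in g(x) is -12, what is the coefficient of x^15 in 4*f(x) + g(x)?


Scalar multiplication scales coefficients: 4 * -9 = -36.
Then add the g coefficient: -36 + -12
= -48

-48


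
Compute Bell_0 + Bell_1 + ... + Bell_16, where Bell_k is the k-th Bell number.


Recall Bell_k counts set partitions of a k-set (with Bell_0 = 1 by convention).
Bell_0 through Bell_16: 1, 1, 2, 5, 15, 52, 203, 877, 4140, 21147, 115975, 678570, 4213597, 27644437, 190899322, 1382958545, 10480142147
Sum = 1 + 1 + 2 + 5 + 15 + 52 + 203 + 877 + 4140 + 21147 + 115975 + 678570 + 4213597 + 27644437 + 190899322 + 1382958545 + 10480142147 = 12086679036.

12086679036


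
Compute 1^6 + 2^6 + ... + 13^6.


This power sum has a closed form given by Faulhaber's formula
sum_{k=1}^{m} k^p = (1 / (p + 1)) * sum_{j=0}^{p} C(p + 1, j) B_j m^(p + 1 - j),
but for small m direct computation is fastest:
1 + 64 + 729 + 4096 + 15625 + 46656 + 117649 + 262144 + 531441 + 1000000 + 1771561 + 2985984 + 4826809 = 11562759.

11562759


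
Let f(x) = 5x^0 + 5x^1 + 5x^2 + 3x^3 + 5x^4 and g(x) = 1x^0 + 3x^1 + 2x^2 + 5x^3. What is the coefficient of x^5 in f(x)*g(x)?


Cauchy product at x^5:
5*5 + 3*2 + 5*3
= 46

46


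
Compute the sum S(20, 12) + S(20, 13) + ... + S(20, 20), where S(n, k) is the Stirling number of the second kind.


By definition, S(n, k) counts partitions of an n-set into exactly k nonempty blocks.
Computing row n = 20 for k = 12..20:
S(20, k): 411016633391, 61068660380, 6302524580, 452329200, 22350954, 741285, 15675, 190, 1
Sum = 478863255656.

478863255656


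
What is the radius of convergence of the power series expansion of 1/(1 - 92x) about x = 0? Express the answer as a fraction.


Expanding 1/(1 - 92x) = sum_{k>=0} 92^k x^k, the series converges when |92x| < 1, i.e., |x| < 1/92.
So the radius of convergence is 1/92 = 1/92.

1/92


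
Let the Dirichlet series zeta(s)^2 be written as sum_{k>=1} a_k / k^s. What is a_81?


The Dirichlet convolution of the constant function 1 with itself gives (1 * 1)(k) = sum_{d | k} 1 = d(k), the number of positive divisors of k.
Since zeta(s) = sum_{k>=1} 1/k^s, we have zeta(s)^2 = sum_{k>=1} d(k)/k^s, so a_k = d(k).
For k = 81: the divisors are 1, 3, 9, 27, 81.
Count = 5.

5


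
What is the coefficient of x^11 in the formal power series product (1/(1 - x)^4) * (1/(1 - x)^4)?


Combine the factors: (1/(1 - x)^4) * (1/(1 - x)^4) = 1/(1 - x)^8.
Then use 1/(1 - x)^r = sum_{k>=0} C(k + r - 1, r - 1) x^k with r = 8 and k = 11:
C(18, 7) = 31824.

31824


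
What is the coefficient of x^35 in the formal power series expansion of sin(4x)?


The Maclaurin series is sin(t) = sum_{k>=0} (-1)^k t^(2k+1) / (2k+1)!, so substituting t = 4x, only odd powers of x are nonzero, with coefficient of x^(2k+1) equal to (-1)^k 4^(2k+1) / (2k+1)!.
Write 35 = 2*17 + 1, giving the coefficient (-1)^17 * 4^35 / 35! = -1180591620717411303424/10333147966386144929666651337523200000000 = -274877906944/2405873491984360136479756640625.

-274877906944/2405873491984360136479756640625


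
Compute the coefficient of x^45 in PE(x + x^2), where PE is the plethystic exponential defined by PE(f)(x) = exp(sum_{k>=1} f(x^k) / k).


With f(x) = x + x^2, the exponent is sum_{k>=1} (x^k + x^(2k)) / k = -ln(1 - x) - ln(1 - x^2). Exponentiating:
PE(x + x^2) = 1 / ((1 - x)(1 - x^2)).
This is the generating function for partitions of n into parts of size 1 or 2. The number of 2's can be any j in 0..22, and the rest are 1's, so
[x^45] = floor(45/2) + 1 = 23.

23


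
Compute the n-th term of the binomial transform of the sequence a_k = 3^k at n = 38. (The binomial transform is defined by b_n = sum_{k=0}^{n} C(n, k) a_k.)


With a_k = 3^k, b_n = sum_{k=0}^{n} C(n, k) 3^k = (1 + 3)^n by the binomial theorem.
For n = 38: (1 + 3)^38 = 4^38 = 75557863725914323419136.

75557863725914323419136


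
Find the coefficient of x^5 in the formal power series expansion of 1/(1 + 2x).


Write 1/(1 + c x) = 1/(1 - (-c) x) and apply the geometric-series identity
1/(1 - y) = sum_{k>=0} y^k to get 1/(1 + c x) = sum_{k>=0} (-c)^k x^k.
So the coefficient of x^k is (-c)^k = (-1)^k * c^k.
Here c = 2 and k = 5:
(-2)^5 = -1 * 32 = -32

-32


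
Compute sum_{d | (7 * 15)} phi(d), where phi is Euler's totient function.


First, 7 * 15 = 105. One classical identity is sum_{d | n} phi(d) = n (each k in [1, n] has a unique gcd with n, and among the k's with gcd(k, n) = n/d there are phi(d) of them). So the sum equals 105. We also verify directly:
Divisors of 105: 1, 3, 5, 7, 15, 21, 35, 105.
phi values: 1, 2, 4, 6, 8, 12, 24, 48.
Sum = 105.

105


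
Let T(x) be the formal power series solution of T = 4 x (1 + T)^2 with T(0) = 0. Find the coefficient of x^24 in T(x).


Apply the Lagrange inversion formula: if T = 4 x * phi(T) with phi(t) = (1 + t)^2, then [x^n] T = 4^n * (1/n) [t^(n-1)] phi(t)^n = 4^n * (1/n) [t^(n-1)] (1 + t)^(2n) = 4^n * (1/n) C(2n, n-1).
Using the identity C(2n, n-1) = C(2n, n) * n / (n+1), the unscaled factor equals C(2n, n) / (n+1) = C_n, the n-th Catalan number.
For n = 24: C_24 = C(48, 24) / 25 = 32247603683100/25 = 1289904147324.
With the 4^24 = 281474976710656 factor, the coefficient is 281474976710656 * 1289904147324 = 363075739827001485944684544.

363075739827001485944684544


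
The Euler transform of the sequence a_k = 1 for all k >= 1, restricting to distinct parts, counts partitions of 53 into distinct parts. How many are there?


Partitions of 53 into distinct parts can be computed via generating function.
Product (1+x)(1+x^2)(1+x^3)...
The coefficient of x^53 = 5120

5120


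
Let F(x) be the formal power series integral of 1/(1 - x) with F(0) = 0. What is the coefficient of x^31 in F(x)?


1/(1 - x) = sum_{k>=0} x^k. Integrating termwise and using F(0) = 0 gives
F(x) = sum_{k>=0} x^(k+1) / (k+1) = sum_{m>=1} x^m / m = -ln(1 - x).
So the coefficient of x^31 is 1/31 = 1/31.

1/31


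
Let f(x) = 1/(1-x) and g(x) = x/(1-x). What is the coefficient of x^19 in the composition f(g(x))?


First simplify the composition: f(g(x)) = 1/(1 - x/(1-x)) = (1-x)/((1-x) - x) = (1-x)/(1-2x).
Now extract the coefficient. Write (1-x)/(1-2x) = 1/(1-2x) - x/(1-2x).
The coefficient of x^n in 1/(1-2x) is 2^n, and in x/(1-2x) is 2^(n-1) (for n >= 1).
So the coefficient of x^19 is 2^19 - 2^18 = 524288 - 262144 = 262144.

262144


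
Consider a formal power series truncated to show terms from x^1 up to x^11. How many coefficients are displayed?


From x^1 to x^11 inclusive, the count is 11 - 1 + 1 = 11.

11


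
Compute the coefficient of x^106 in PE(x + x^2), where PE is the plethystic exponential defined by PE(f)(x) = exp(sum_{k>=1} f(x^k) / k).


With f(x) = x + x^2, the exponent is sum_{k>=1} (x^k + x^(2k)) / k = -ln(1 - x) - ln(1 - x^2). Exponentiating:
PE(x + x^2) = 1 / ((1 - x)(1 - x^2)).
This is the generating function for partitions of n into parts of size 1 or 2. The number of 2's can be any j in 0..53, and the rest are 1's, so
[x^106] = floor(106/2) + 1 = 54.

54


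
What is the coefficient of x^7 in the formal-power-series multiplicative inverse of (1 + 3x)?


The inverse is 1/(1 + 3x). Apply the geometric identity 1/(1 - y) = sum_{k>=0} y^k with y = -3x:
1/(1 + 3x) = sum_{k>=0} (-3)^k x^k.
So the coefficient of x^7 is (-3)^7 = -2187.

-2187


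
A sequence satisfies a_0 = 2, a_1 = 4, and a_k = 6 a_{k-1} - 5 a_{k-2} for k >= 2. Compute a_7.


The characteristic equation is t^2 - 6 t + 5 = 0, with roots r_1 = 5 and r_2 = 1 (so c_1 = r_1 + r_2, c_2 = -r_1 r_2 as required).
One can use the closed form a_n = A r_1^n + B r_2^n, but direct iteration is more reliable:
a_0 = 2, a_1 = 4, a_2 = 14, a_3 = 64, a_4 = 314, a_5 = 1564, a_6 = 7814, a_7 = 39064.
So a_7 = 39064.

39064


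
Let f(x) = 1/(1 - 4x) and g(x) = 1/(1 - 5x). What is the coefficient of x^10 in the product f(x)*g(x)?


The coefficient of x^n in f*g is the Cauchy product: sum_{k=0}^{n} a^k * b^(n-k).
With a=4, b=5, n=10:
sum_{k=0}^{10} 4^k * 5^(10-k)
= 44633821

44633821


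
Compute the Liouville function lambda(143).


The Liouville function is lambda(k) = (-1)^Omega(k), where Omega(k) counts the prime factors of k with multiplicity.
Factoring: 143 = 11 * 13, so Omega(143) = 2.
lambda(143) = (-1)^2 = 1.

1


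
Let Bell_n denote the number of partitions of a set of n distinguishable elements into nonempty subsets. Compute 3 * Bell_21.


Bell_21 can be computed from the Bell triangle or from Dobinski's identity Bell_n = (1/e) * sum_{k>=0} k^n / k!.
Computing Bell_21 = 474869816156751.
Then 3 * 474869816156751 = 1424609448470253.

1424609448470253


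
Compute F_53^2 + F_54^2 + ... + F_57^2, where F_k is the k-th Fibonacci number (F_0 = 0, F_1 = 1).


There is a standard identity sum_{k=0}^{N} F_k^2 = F_N * F_{N+1} (proved inductively from the telescoping relation F_k^2 = F_k F_{k+1} - F_{k-1} F_k). Then
sum_{k=53}^{57} F_k^2 = F_57 F_58 - F_52 F_53.
Computing: F_57 = 365435296162, F_58 = 591286729879, F_52 = 32951280099, F_53 = 53316291173.
Sum = 365435296162 * 591286729879 - 32951280099 * 53316291173 = 214320201205711495158271.

214320201205711495158271


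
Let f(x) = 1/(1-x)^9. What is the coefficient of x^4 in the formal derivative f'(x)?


Differentiate: d/dx [ 1/(1-x)^r ] = r / (1-x)^(r+1).
Here r = 9, so f'(x) = 9 / (1-x)^10.
The expansion of 1/(1-x)^(r+1) has coefficient of x^n equal to C(n+r, r).
So the coefficient of x^4 in f'(x) is
9 * C(13, 9) = 9 * 715 = 6435

6435


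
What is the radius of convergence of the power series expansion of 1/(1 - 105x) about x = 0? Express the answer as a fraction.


Expanding 1/(1 - 105x) = sum_{k>=0} 105^k x^k, the series converges when |105x| < 1, i.e., |x| < 1/105.
So the radius of convergence is 1/105 = 1/105.

1/105


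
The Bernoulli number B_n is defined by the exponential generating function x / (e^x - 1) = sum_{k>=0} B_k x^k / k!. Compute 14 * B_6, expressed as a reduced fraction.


Bernoulli numbers can also be computed recursively via B_0 = 1 and sum_{j=0}^{m} C(m+1, j) B_j = 0 for m >= 1. Odd-index Bernoulli numbers vanish for k >= 3.
Computing B_6 = 1/42, so 14 * B_6 = 14 * 1/42 = 1/3.

1/3


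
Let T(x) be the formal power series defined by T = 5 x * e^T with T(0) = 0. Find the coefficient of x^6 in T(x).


Apply the Lagrange inversion formula: if T = 5 x * phi(T) with phi(t) = e^t, then
[x^n] T = 5^n * (1/n) [t^(n-1)] phi(t)^n = 5^n * (1/n) [t^(n-1)] e^(n t) = 5^n * (1/n) * n^(n-1) / (n-1)! = 5^n * n^(n-1) / n!.
When c = 1 this is the Cayley count of rooted labeled trees on n vertices, divided by n!.
For n = 6: 5^6 * 6^5 / 6! = 15625 * 7776/720 = 168750.

168750


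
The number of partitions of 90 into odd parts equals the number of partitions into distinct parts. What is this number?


Computing partitions of 90 into odd parts (1, 3, 5, ...):
Using the generating function prod_{k>=0} 1/(1-x^(2k+1)),
the count is 189586

189586


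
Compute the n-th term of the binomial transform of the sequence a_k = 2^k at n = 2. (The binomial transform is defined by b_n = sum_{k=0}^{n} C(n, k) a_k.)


With a_k = 2^k, b_n = sum_{k=0}^{n} C(n, k) 2^k = (1 + 2)^n by the binomial theorem.
For n = 2: (1 + 2)^2 = 3^2 = 9.

9


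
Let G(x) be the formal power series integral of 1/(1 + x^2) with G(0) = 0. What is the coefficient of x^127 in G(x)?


1/(1 + x^2) = sum_{j>=0} (-1)^j x^(2j). Integrating termwise with G(0) = 0:
G(x) = sum_{j>=0} (-1)^j x^(2j+1) / (2j+1) = arctan(x).
Only odd powers are nonzero. For x^127 write 127 = 2*63 + 1, giving
(-1)^63 / 127 = -1/127 = -1/127.

-1/127


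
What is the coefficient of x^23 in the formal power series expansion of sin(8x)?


The Maclaurin series is sin(t) = sum_{k>=0} (-1)^k t^(2k+1) / (2k+1)!, so substituting t = 8x, only odd powers of x are nonzero, with coefficient of x^(2k+1) equal to (-1)^k 8^(2k+1) / (2k+1)!.
Write 23 = 2*11 + 1, giving the coefficient (-1)^11 * 8^23 / 23! = -590295810358705651712/25852016738884976640000 = -1125899906842624/49308808782358125.

-1125899906842624/49308808782358125


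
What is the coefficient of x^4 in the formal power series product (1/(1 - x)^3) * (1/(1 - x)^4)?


Combine the factors: (1/(1 - x)^3) * (1/(1 - x)^4) = 1/(1 - x)^7.
Then use 1/(1 - x)^r = sum_{k>=0} C(k + r - 1, r - 1) x^k with r = 7 and k = 4:
C(10, 6) = 210.

210


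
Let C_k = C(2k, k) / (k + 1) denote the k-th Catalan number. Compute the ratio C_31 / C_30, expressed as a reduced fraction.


Using C_k = (2k)! / (k! (k+1)!), the ratio C_{k+1}/C_k simplifies to
C_{k+1}/C_k = [(2k+2)! / ((k+1)! (k+2)!)] * [k! (k+1)! / (2k)!]
 = (2k+2)(2k+1) / ((k+1)(k+2)) = 2(2k+1) / (k+2).
For k = 30: 2(2*30 + 1) / (30 + 2) = 122/32 = 61/16.

61/16


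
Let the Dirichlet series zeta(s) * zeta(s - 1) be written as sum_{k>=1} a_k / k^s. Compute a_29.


Convolution gives a_k = sum_{d | k} d * 1 = sum_{d | k} d = sigma(k), the sum of positive divisors of k.
For k = 29, the divisors are 1, 29, so
sigma(29) = 1 + 29 = 30.

30


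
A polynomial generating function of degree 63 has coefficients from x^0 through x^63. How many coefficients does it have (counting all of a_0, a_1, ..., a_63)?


A polynomial of degree 63 takes the form a_0 + a_1 x + ... + a_63 x^63.
The number of coefficients is 63 + 1 = 64.

64


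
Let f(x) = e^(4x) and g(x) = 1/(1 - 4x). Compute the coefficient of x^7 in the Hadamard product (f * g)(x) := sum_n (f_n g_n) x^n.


Expanding: f_k = 4^k/k! (from e^(4x)) and g_k = 4^k (from 1/(1 - 4x)). So the Hadamard coefficient (f * g)_k = 4^k 4^k / k! = (16)^k / k!.
For k = 7: 16^7/7! = 268435456/5040 = 16777216/315.

16777216/315


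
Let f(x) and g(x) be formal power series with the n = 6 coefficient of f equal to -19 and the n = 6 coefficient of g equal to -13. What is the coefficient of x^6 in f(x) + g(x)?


Addition of formal power series is termwise.
The coefficient of x^6 in f + g = -19 + -13
= -32

-32


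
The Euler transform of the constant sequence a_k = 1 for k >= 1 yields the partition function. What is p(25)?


The Euler transform converts the sequence a_k = 1 into the number of integer partitions.
Using the recurrence or dynamic programming:
p(25) = 1958

1958


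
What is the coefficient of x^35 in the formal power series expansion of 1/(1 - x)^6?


The negative binomial / multiset identity is
1/(1 - x)^r = sum_{k>=0} C(k + r - 1, r - 1) x^k.
Here r = 6 and k = 35, so the coefficient is
C(35 + 5, 5) = C(40, 5)
= 658008

658008


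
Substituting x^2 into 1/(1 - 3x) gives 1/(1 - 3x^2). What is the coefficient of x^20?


The coefficient of x^(2m) in 1/(1 - 3x^2) is 3^m.
With n = 20 = 2*10, the coefficient is 3^10 = 59049.

59049


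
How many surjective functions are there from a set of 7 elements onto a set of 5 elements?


By inclusion-exclusion on which target elements are missed, the number of surjections from an n-set onto a k-set is
surj(n, k) = sum_{j=0}^{k} (-1)^j C(k, j) (k - j)^n.
Equivalently surj(n, k) = k! * S(n, k), where S(n, k) is the Stirling number of the second kind.
For n = 7, k = 5:
S(7, 5) = 140, so
surj = 5! * 140 = 120 * 140 = 16800.

16800


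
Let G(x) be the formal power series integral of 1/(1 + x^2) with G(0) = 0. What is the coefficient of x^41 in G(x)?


1/(1 + x^2) = sum_{j>=0} (-1)^j x^(2j). Integrating termwise with G(0) = 0:
G(x) = sum_{j>=0} (-1)^j x^(2j+1) / (2j+1) = arctan(x).
Only odd powers are nonzero. For x^41 write 41 = 2*20 + 1, giving
(-1)^20 / 41 = 1/41 = 1/41.

1/41


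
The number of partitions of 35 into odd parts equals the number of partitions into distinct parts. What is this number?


Computing partitions of 35 into odd parts (1, 3, 5, ...):
Using the generating function prod_{k>=0} 1/(1-x^(2k+1)),
the count is 585

585


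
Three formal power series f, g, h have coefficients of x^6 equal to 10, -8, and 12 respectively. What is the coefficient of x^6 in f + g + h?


Series addition is componentwise:
10 + -8 + 12
= 14

14


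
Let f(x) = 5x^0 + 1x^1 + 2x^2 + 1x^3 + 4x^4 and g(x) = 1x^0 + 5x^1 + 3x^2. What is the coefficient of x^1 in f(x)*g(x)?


Cauchy product at x^1:
5*5 + 1*1
= 26

26


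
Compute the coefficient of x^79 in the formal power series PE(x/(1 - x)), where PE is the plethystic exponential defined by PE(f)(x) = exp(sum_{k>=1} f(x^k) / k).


For f(x) = x/(1 - x) we have
sum_{k>=1} f(x^k) / k = sum_{k>=1} (1/k) * x^k / (1 - x^k) = sum_{k, m >= 1} x^(k m) / k,
which after exponentiating simplifies to
PE(x/(1 - x)) = prod_{k>=1} 1 / (1 - x^k).
This is the generating function for the partition function p(n), so the coefficient of x^79 is p(79).
Computing p(79) by dynamic programming over parts 1, 2, ..., 79: p(79) = 13848650.

13848650


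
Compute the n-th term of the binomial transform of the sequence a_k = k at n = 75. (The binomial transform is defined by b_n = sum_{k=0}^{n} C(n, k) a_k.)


With a_k = k, b_n = sum_{k=0}^{n} C(n, k) k. Using k * C(n, k) = n * C(n-1, k-1) gives b_n = n * sum_{k>=1} C(n-1, k-1) = n * 2^(n-1).
For n = 75: 75 * 2^74 = 75 * 18889465931478580854784 = 1416709944860893564108800.

1416709944860893564108800


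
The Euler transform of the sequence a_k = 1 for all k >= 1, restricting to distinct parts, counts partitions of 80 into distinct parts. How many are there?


Partitions of 80 into distinct parts can be computed via generating function.
Product (1+x)(1+x^2)(1+x^3)...
The coefficient of x^80 = 77312

77312


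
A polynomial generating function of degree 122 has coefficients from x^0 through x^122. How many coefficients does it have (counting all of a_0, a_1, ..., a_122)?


A polynomial of degree 122 takes the form a_0 + a_1 x + ... + a_122 x^122.
The number of coefficients is 122 + 1 = 123.

123


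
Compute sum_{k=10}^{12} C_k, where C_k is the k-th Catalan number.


C_10 through C_12: 16796, 58786, 208012
Sum = 16796 + 58786 + 208012
= 283594

283594


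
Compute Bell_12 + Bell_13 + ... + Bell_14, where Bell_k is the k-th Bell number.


Recall Bell_k counts set partitions of a k-set (with Bell_0 = 1 by convention).
Bell_12 through Bell_14: 4213597, 27644437, 190899322
Sum = 4213597 + 27644437 + 190899322 = 222757356.

222757356


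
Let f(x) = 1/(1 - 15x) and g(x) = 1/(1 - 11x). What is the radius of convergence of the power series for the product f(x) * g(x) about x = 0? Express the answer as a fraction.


The radius of 1/(1 - 15x) is 1/15 (nearest singularity at x = 1/15), and the radius of 1/(1 - 11x) is 1/11.
The product f(x)*g(x) = 1/((1 - 15x)(1 - 11x)) has singularities at both 1/15 and 1/11, so its radius of convergence is the distance to the nearest one:
min(1/15, 1/11) = 1/15.

1/15


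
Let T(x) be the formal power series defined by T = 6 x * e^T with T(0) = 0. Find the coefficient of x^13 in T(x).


Apply the Lagrange inversion formula: if T = 6 x * phi(T) with phi(t) = e^t, then
[x^n] T = 6^n * (1/n) [t^(n-1)] phi(t)^n = 6^n * (1/n) [t^(n-1)] e^(n t) = 6^n * (1/n) * n^(n-1) / (n-1)! = 6^n * n^(n-1) / n!.
When c = 1 this is the Cayley count of rooted labeled trees on n vertices, divided by n!.
For n = 13: 6^13 * 13^12 / 13! = 13060694016 * 23298085122481/6227020800 = 94066914762214056/1925.

94066914762214056/1925


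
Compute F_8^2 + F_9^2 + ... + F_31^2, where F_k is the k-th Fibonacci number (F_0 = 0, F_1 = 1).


There is a standard identity sum_{k=0}^{N} F_k^2 = F_N * F_{N+1} (proved inductively from the telescoping relation F_k^2 = F_k F_{k+1} - F_{k-1} F_k). Then
sum_{k=8}^{31} F_k^2 = F_31 F_32 - F_7 F_8.
Computing: F_31 = 1346269, F_32 = 2178309, F_7 = 13, F_8 = 21.
Sum = 1346269 * 2178309 - 13 * 21 = 2932589878848.

2932589878848


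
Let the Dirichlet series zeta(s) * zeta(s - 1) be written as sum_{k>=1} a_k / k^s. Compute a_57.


Convolution gives a_k = sum_{d | k} d * 1 = sum_{d | k} d = sigma(k), the sum of positive divisors of k.
For k = 57, the divisors are 1, 3, 19, 57, so
sigma(57) = 1 + 3 + 19 + 57 = 80.

80


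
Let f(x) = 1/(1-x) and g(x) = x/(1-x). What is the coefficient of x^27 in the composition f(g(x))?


First simplify the composition: f(g(x)) = 1/(1 - x/(1-x)) = (1-x)/((1-x) - x) = (1-x)/(1-2x).
Now extract the coefficient. Write (1-x)/(1-2x) = 1/(1-2x) - x/(1-2x).
The coefficient of x^n in 1/(1-2x) is 2^n, and in x/(1-2x) is 2^(n-1) (for n >= 1).
So the coefficient of x^27 is 2^27 - 2^26 = 134217728 - 67108864 = 67108864.

67108864


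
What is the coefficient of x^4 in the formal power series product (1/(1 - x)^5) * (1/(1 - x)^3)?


Combine the factors: (1/(1 - x)^5) * (1/(1 - x)^3) = 1/(1 - x)^8.
Then use 1/(1 - x)^r = sum_{k>=0} C(k + r - 1, r - 1) x^k with r = 8 and k = 4:
C(11, 7) = 330.

330


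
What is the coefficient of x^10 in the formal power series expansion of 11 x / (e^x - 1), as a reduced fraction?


The exponential generating function for Bernoulli numbers is
x / (e^x - 1) = sum_{k>=0} B_k x^k / k!.
So the coefficient of x^10 in 11 x / (e^x - 1) is 11 B_10 / 10!.
Computing: B_10 = 5/66, 10! = 3628800, giving
11 * 5/66 / 3628800 = 1/4354560.

1/4354560


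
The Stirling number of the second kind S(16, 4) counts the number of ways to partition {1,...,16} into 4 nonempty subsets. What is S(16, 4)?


Using the explicit formula S(n,k) = (1/k!) sum_{j=0}^{k} (-1)^(k-j) C(k,j) j^n:
S(16, 4) = 171798901
Equivalently, S(n,k) is n! times the coefficient of x^n in the EGF (e^x - 1)^k / k!.

171798901


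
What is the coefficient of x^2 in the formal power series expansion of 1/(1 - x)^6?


The negative binomial / multiset identity is
1/(1 - x)^r = sum_{k>=0} C(k + r - 1, r - 1) x^k.
Here r = 6 and k = 2, so the coefficient is
C(2 + 5, 5) = C(7, 5)
= 21

21


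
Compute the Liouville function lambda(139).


The Liouville function is lambda(k) = (-1)^Omega(k), where Omega(k) counts the prime factors of k with multiplicity.
Factoring: 139 = 139, so Omega(139) = 1.
lambda(139) = (-1)^1 = -1.

-1


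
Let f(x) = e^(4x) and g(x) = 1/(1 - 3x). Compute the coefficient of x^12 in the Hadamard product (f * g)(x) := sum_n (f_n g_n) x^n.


Expanding: f_k = 4^k/k! (from e^(4x)) and g_k = 3^k (from 1/(1 - 3x)). So the Hadamard coefficient (f * g)_k = 4^k 3^k / k! = (12)^k / k!.
For k = 12: 12^12/12! = 8916100448256/479001600 = 35831808/1925.

35831808/1925


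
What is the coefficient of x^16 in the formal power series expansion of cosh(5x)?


The Maclaurin series is cosh(t) = sum_{m>=0} t^(2m) / (2m)!, so substituting t = 5x, only even powers of x are nonzero, with coefficient of x^(2m) equal to 5^(2m) / (2m)!.
For x^16 the coefficient is 5^16/16! = 152587890625/20922789888000 = 1220703125/167382319104.

1220703125/167382319104


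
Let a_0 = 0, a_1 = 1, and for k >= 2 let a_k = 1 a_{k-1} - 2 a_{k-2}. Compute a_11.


Iterating the recurrence forward:
a_0 = 0
a_1 = 1
a_2 = 1*1 - 2*0 = 1
a_3 = 1*1 - 2*1 = -1
a_4 = 1*-1 - 2*1 = -3
a_5 = 1*-3 - 2*-1 = -1
a_6 = 1*-1 - 2*-3 = 5
a_7 = 1*5 - 2*-1 = 7
a_8 = 1*7 - 2*5 = -3
a_9 = 1*-3 - 2*7 = -17
a_10 = 1*-17 - 2*-3 = -11
a_11 = 1*-11 - 2*-17 = 23
So a_11 = 23.

23


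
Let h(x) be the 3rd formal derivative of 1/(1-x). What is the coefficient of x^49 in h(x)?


Differentiating 3 times: d^3/dx^3 [1/(1-x)] = 3!/(1-x)^4.
The expansion 1/(1-x)^4 = sum_{k>=0} C(k+3, 3) x^k, so the coefficient of x^n in 3!/(1-x)^4 is 3! * C(n+3, 3).
For n = 49: 6 * C(52, 3) = 6 * 22100 = 132600

132600


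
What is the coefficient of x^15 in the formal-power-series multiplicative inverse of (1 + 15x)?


The inverse is 1/(1 + 15x). Apply the geometric identity 1/(1 - y) = sum_{k>=0} y^k with y = -15x:
1/(1 + 15x) = sum_{k>=0} (-15)^k x^k.
So the coefficient of x^15 is (-15)^15 = -437893890380859375.

-437893890380859375


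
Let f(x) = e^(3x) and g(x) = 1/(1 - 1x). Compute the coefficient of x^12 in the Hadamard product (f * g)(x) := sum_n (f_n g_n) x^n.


Expanding: f_k = 3^k/k! (from e^(3x)) and g_k = 1^k (from 1/(1 - 1x)). So the Hadamard coefficient (f * g)_k = 3^k 1^k / k! = (3)^k / k!.
For k = 12: 3^12/12! = 531441/479001600 = 2187/1971200.

2187/1971200


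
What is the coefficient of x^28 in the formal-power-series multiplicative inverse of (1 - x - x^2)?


Let the inverse be f(x) = sum_{k>=0} a_k x^k. From f(x) * (1 - x - x^2) = 1 and matching coefficients:
 x^0: a_0 = 1.
 x^1: a_1 - a_0 = 0, so a_1 = 1.
 x^k (k >= 2): a_k - a_{k-1} - a_{k-2} = 0, i.e. a_k = a_{k-1} + a_{k-2}.
This is the Fibonacci-type recurrence shifted so that a_0 = a_1 = 1.
Iterating: a_0=1, a_1=1, a_2=2, a_3=3, a_4=5, a_5=8, a_6=13, a_7=21, a_8=34, a_9=55, ...
a_28 = 514229.

514229


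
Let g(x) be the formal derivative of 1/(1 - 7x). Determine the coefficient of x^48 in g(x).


Differentiate termwise: d/dx sum_{k>=0} 7^k x^k = sum_{k>=1} k 7^k x^(k-1) = sum_{j>=0} (j+1) 7^(j+1) x^j.
Equivalently, d/dx [1/(1 - 7x)] = 7/(1 - 7x)^2.
For j = 48: 49 * 7^49 = 49 * 256923577521058878088611477224235621321607 = 12589255298531885026341962383987545444758743.

12589255298531885026341962383987545444758743


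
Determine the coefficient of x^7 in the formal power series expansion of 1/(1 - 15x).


The geometric series identity gives 1/(1 - c x) = sum_{k>=0} c^k x^k, so the coefficient of x^k is c^k.
Here c = 15 and k = 7.
Computing: 15^7 = 170859375

170859375


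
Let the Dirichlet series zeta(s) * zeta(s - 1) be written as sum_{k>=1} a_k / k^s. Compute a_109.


Convolution gives a_k = sum_{d | k} d * 1 = sum_{d | k} d = sigma(k), the sum of positive divisors of k.
For k = 109, the divisors are 1, 109, so
sigma(109) = 1 + 109 = 110.

110


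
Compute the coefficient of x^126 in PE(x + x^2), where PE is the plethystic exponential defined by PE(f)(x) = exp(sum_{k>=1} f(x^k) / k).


With f(x) = x + x^2, the exponent is sum_{k>=1} (x^k + x^(2k)) / k = -ln(1 - x) - ln(1 - x^2). Exponentiating:
PE(x + x^2) = 1 / ((1 - x)(1 - x^2)).
This is the generating function for partitions of n into parts of size 1 or 2. The number of 2's can be any j in 0..63, and the rest are 1's, so
[x^126] = floor(126/2) + 1 = 64.

64


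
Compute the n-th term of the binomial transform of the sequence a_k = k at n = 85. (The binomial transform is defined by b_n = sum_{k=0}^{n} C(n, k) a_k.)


With a_k = k, b_n = sum_{k=0}^{n} C(n, k) k. Using k * C(n, k) = n * C(n-1, k-1) gives b_n = n * sum_{k>=1} C(n-1, k-1) = n * 2^(n-1).
For n = 85: 85 * 2^84 = 85 * 19342813113834066795298816 = 1644139114675895677600399360.

1644139114675895677600399360


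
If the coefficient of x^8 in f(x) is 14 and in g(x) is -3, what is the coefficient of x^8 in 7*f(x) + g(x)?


Scalar multiplication scales coefficients: 7 * 14 = 98.
Then add the g coefficient: 98 + -3
= 95

95


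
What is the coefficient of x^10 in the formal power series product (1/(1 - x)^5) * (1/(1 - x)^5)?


Combine the factors: (1/(1 - x)^5) * (1/(1 - x)^5) = 1/(1 - x)^10.
Then use 1/(1 - x)^r = sum_{k>=0} C(k + r - 1, r - 1) x^k with r = 10 and k = 10:
C(19, 9) = 92378.

92378


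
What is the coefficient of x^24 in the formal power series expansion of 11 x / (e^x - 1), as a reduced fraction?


The exponential generating function for Bernoulli numbers is
x / (e^x - 1) = sum_{k>=0} B_k x^k / k!.
So the coefficient of x^24 in 11 x / (e^x - 1) is 11 B_24 / 24!.
Computing: B_24 = -236364091/2730, 24! = 620448401733239439360000, giving
11 * -236364091/2730 / 620448401733239439360000 = -236364091/153984012430158515404800000.

-236364091/153984012430158515404800000
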